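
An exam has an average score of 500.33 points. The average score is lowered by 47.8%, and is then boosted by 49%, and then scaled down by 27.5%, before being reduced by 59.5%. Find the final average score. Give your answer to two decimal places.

114.26 points

After the 47.8% decrease: 500.33 × 0.522 = 261.17226.
After the 49% increase: 261.17226 × 1.49 = 389.1466674.
After the 27.5% decrease: 389.1466674 × 0.725 = 282.131333865.
Apply the 59.5% decrease: 282.131333865 × 0.405 = 114.263190215325 ≈ 114.26.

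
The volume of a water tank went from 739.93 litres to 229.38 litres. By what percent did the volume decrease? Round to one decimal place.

69.0%

Change: 229.38 − 739.93 = -510.55.
Relative to the original: -510.55 ÷ 739.93 ≈ -69.0%.
So the volume decreased by 69.0%.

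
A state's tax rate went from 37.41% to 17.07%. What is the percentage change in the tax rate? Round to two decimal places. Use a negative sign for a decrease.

The change is 17.07 − 37.41 = -20.34 percentage points.
Relative to the original 37.41%, that is -20.34 ÷ 37.41 ≈ -54.37%.

-54.37%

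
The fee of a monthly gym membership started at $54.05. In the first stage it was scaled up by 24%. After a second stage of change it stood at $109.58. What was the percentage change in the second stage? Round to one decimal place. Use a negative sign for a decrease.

63.5%

After the first stage: $54.05 × 1.24 = $67.022.
Second-stage multiplier: $109.58 ÷ $67.022 ≈ 1.63499.
That is a change of 63.5%.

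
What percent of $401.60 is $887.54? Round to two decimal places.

221.00%

$887.54 ÷ $401.60 ≈ 221.00%.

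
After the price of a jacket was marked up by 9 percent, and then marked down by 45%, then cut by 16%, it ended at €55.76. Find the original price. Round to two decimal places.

€110.73

The overall multiplier applied was 1.09 × 0.55 × 0.84 = 0.50358.
So the original price was €55.76 ÷ 0.50358 ≈ €110.73.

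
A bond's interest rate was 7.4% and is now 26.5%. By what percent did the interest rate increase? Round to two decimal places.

The change is 26.5 − 7.4 = 19.1 percentage points.
Relative to the original 7.4%, that is 19.1 ÷ 7.4 ≈ 258.11%.
So the interest rate rose by 258.11%.

258.11%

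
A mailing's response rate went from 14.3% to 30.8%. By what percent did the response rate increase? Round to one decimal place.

115.4%

The change is 30.8 − 14.3 = 16.5 percentage points.
Relative to the original 14.3%, that is 16.5 ÷ 14.3 ≈ 115.4%.
So the response rate rose by 115.4%.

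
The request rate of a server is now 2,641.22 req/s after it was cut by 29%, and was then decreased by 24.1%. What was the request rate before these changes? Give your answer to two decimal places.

4,901.22 req/s

Undoing the 24.1% decrease: 2,641.22 ÷ 0.759 ≈ 3479.868248.
Undoing the 29% decrease: 3479.868248 ÷ 0.71 ≈ 4,901.22 req/s.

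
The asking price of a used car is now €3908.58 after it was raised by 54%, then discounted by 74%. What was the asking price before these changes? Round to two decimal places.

€9761.69

Undoing the 74% decrease: €3908.58 ÷ 0.26 = €15033.
Undoing the 54% increase: €15033 ÷ 1.54 ≈ €9761.69.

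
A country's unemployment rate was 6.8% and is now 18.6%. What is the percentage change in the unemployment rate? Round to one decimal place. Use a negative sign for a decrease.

173.5%

The change is 18.6 − 6.8 = 11.8 percentage points.
Relative to the original 6.8%, that is 11.8 ÷ 6.8 ≈ 173.5%.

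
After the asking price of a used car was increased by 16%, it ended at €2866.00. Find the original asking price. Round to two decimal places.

€2470.69

The overall multiplier applied was 1.16.
So the original asking price was €2866.00 ÷ 1.16 ≈ €2470.69.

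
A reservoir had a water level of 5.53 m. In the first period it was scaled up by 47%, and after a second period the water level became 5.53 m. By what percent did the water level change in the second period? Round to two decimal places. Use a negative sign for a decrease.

-31.97%

After the first period: 5.53 × 1.47 = 8.1291.
Second-period multiplier: 5.53 ÷ 8.1291 ≈ 0.680272.
That is a change of -31.97%.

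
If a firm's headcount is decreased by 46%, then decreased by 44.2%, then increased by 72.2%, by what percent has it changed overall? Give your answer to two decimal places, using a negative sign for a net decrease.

The combined multiplier is 0.54 × 0.558 × 1.722 = 0.51887304.
That corresponds to a decrease of 48.11%.

-48.11%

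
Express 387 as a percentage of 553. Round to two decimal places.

69.98%

387 ÷ 553 ≈ 69.98%.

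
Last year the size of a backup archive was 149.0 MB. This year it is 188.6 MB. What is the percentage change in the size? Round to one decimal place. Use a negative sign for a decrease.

Change: 188.6 − 149.0 = 39.6.
Relative to the original: 39.6 ÷ 149.0 ≈ 26.6%.

26.6%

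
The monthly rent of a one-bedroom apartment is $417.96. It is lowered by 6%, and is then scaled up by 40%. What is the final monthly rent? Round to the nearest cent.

$550.04

After the 6% decrease: $417.96 × 0.94 = $392.8824.
Apply the 40% increase: $392.8824 × 1.4 = $550.03536 ≈ $550.04.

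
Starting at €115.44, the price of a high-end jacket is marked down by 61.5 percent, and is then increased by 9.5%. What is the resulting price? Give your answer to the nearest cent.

61.5% decrease: €115.44 × 0.385 = €44.4444.
After the 9.5% increase: €44.4444 × 1.095 = €48.666618 ≈ €48.67.

€48.67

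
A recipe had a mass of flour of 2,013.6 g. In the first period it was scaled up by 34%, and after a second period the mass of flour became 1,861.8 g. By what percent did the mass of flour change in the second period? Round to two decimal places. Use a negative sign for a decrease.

After the first period: 2,013.6 × 1.34 = 2698.224.
Second-period multiplier: 1,861.8 ÷ 2698.224 ≈ 0.690009.
That is a change of -31.00%.

-31.00%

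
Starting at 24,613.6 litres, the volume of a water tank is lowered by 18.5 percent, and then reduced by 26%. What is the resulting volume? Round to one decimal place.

After the 18.5% decrease: 24,613.6 × 0.815 = 20060.084.
26% decrease: 20060.084 × 0.74 = 14844.46216 ≈ 14,844.5.

14,844.5 litres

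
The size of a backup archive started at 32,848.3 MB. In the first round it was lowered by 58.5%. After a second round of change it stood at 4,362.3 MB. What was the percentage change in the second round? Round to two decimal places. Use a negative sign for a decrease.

-68.00%

After the first round: 32,848.3 × 0.415 = 13632.0445.
Second-round multiplier: 4,362.3 ÷ 13632.0445 ≈ 0.320003.
That is a change of -68.00%.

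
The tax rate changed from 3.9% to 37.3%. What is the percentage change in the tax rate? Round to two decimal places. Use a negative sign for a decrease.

The change is 37.3 − 3.9 = 33.4 percentage points.
Relative to the original 3.9%, that is 33.4 ÷ 3.9 ≈ 856.41%.

856.41%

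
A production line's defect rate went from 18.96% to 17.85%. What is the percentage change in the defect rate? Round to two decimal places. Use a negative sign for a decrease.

The change is 17.85 − 18.96 = -1.11 percentage points.
Relative to the original 18.96%, that is -1.11 ÷ 18.96 ≈ -5.85%.

-5.85%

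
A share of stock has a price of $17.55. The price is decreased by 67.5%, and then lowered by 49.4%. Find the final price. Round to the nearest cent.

$2.89

67.5% decrease: $17.55 × 0.325 = $5.70375.
49.4% decrease: $5.70375 × 0.506 = $2.8860975 ≈ $2.89.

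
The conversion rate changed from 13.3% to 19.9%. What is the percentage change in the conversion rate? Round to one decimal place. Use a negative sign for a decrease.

49.6%

The change is 19.9 − 13.3 = 6.6 percentage points.
Relative to the original 13.3%, that is 6.6 ÷ 13.3 ≈ 49.6%.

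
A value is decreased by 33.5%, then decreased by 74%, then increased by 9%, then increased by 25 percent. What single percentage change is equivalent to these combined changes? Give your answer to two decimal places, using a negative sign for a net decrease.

-76.44%

A 33.5% decrease multiplies by 0.665.
Then a 74% decrease: 0.665 × 0.26 = 0.1729.
Then a 9% increase: 0.1729 × 1.09 = 0.188461.
Then a 25% increase: 0.188461 × 1.25 = 0.23557625.
Overall factor 0.23557625, i.e. -76.44%.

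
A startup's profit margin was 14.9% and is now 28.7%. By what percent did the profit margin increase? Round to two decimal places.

The change is 28.7 − 14.9 = 13.8 percentage points.
Relative to the original 14.9%, that is 13.8 ÷ 14.9 ≈ 92.62%.
So the profit margin rose by 92.62%.

92.62%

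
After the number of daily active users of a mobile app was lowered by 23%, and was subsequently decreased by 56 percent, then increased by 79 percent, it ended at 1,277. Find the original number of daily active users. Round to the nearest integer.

The overall multiplier applied was 0.77 × 0.44 × 1.79 = 0.606452.
So the original number of daily active users was 1,277 ÷ 0.606452 ≈ 2,106.

2,106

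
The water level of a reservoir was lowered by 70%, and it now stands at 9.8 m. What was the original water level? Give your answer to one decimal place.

32.7 m

The overall multiplier applied was 0.3.
So the original water level was 9.8 ÷ 0.3 ≈ 32.7 m.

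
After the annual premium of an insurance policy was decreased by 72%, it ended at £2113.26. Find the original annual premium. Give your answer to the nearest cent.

The overall multiplier applied was 0.28.
So the original annual premium was £2113.26 ÷ 0.28 ≈ £7547.36.

£7547.36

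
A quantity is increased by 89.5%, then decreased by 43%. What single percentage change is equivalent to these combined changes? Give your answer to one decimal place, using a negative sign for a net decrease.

The combined multiplier is 1.895 × 0.57 = 1.08015.
That corresponds to an increase of 8.0%.

8.0%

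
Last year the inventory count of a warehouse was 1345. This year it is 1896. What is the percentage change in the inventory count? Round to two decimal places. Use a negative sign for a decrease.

Change: 1896 − 1345 = 551.
Relative to the original: 551 ÷ 1345 ≈ 40.97%.

40.97%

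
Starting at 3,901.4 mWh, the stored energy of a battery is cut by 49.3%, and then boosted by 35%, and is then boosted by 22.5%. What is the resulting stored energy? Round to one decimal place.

3,271.1 mWh

Each change multiplies by a factor: 0.507 × 1.35 × 1.225 = 0.83845125.
3,901.4 × 0.83845125 = 3271.13370675 ≈ 3,271.1.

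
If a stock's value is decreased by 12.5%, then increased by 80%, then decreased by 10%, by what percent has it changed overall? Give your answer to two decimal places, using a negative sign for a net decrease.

A 12.5% decrease multiplies by 0.875.
Then an 80% increase: 0.875 × 1.8 = 1.575.
Then a 10% decrease: 1.575 × 0.9 = 1.4175.
Overall factor 1.4175, i.e. 41.75%.

41.75%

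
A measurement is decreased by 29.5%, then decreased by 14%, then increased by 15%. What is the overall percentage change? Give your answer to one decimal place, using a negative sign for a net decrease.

-30.3%

A 29.5% decrease multiplies by 0.705.
Then a 14% decrease: 0.705 × 0.86 = 0.6063.
Then a 15% increase: 0.6063 × 1.15 = 0.697245.
Overall factor 0.697245, i.e. -30.3%.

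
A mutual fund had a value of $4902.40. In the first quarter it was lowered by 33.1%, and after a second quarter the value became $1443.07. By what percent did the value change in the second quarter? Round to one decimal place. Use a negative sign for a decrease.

After the first quarter: $4902.40 × 0.669 = $3279.7056.
Second-quarter multiplier: $1443.07 ÷ $3279.7056 ≈ 0.44.
That is a change of -56.0%.

-56.0%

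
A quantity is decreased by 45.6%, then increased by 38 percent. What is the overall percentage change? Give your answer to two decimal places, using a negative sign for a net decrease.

A 45.6% decrease multiplies by 0.544.
Then a 38% increase: 0.544 × 1.38 = 0.75072.
Overall factor 0.75072, i.e. -24.93%.

-24.93%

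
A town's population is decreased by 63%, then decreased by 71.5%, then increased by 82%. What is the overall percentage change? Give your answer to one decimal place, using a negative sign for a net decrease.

-80.8%

The combined multiplier is 0.37 × 0.285 × 1.82 = 0.191919.
That corresponds to a decrease of 80.8%.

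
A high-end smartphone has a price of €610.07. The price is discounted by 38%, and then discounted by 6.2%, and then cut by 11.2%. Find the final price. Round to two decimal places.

Each change multiplies by a factor: 0.62 × 0.938 × 0.888 = 0.51642528.
€610.07 × 0.51642528 = €315.0555705696 ≈ €315.06.

€315.06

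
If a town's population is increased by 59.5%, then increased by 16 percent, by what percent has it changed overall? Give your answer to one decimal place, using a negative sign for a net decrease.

85.0%

The combined multiplier is 1.595 × 1.16 = 1.8502.
That corresponds to an increase of 85.0%.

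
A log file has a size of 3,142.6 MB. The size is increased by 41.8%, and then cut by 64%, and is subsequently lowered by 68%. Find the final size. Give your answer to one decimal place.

513.4 MB

41.8% increase: 3,142.6 × 1.418 = 4456.2068.
Apply the 64% decrease: 4456.2068 × 0.36 = 1604.234448.
68% decrease: 1604.234448 × 0.32 = 513.35502336 ≈ 513.4.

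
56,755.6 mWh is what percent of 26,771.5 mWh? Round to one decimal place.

212.0%

56,755.6 mWh ÷ 26,771.5 mWh ≈ 212.0%.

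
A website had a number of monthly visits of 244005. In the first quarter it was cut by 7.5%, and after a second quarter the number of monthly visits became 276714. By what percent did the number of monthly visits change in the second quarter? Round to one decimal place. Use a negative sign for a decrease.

22.6%

After the first quarter: 244005 × 0.925 = 225704.625.
Second-quarter multiplier: 276714 ÷ 225704.625 ≈ 1.226.
That is a change of 22.6%.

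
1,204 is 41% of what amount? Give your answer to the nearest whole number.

1,204 ÷ 0.41 ≈ 2,937.

2,937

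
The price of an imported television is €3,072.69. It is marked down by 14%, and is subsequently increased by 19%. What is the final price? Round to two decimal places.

€3,144.59

14% decrease: €3,072.69 × 0.86 = €2642.5134.
19% increase: €2642.5134 × 1.19 = €3144.590946 ≈ €3,144.59.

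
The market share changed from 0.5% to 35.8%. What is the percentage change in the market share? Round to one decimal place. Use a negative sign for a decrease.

7060.0%

The change is 35.8 − 0.5 = 35.3 percentage points.
Relative to the original 0.5%, that is 35.3 ÷ 0.5 = 7060.0%.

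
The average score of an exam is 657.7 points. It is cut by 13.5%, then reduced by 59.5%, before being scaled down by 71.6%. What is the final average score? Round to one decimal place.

65.4 points

Each change multiplies by a factor: 0.865 × 0.405 × 0.284 = 0.0994923.
657.7 × 0.0994923 = 65.43608571 ≈ 65.4.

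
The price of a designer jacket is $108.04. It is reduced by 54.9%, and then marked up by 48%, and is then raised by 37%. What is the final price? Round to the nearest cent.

Each change multiplies by a factor: 0.451 × 1.48 × 1.37 = 0.9144476.
$108.04 × 0.9144476 = $98.796918704 ≈ $98.80.

$98.80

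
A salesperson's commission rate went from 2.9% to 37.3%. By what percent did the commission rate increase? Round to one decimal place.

The change is 37.3 − 2.9 = 34.4 percentage points.
Relative to the original 2.9%, that is 34.4 ÷ 2.9 ≈ 1186.2%.
So the commission rate rose by 1186.2%.

1186.2%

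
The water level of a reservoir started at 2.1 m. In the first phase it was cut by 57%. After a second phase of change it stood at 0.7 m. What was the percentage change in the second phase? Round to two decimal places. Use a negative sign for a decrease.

After the first phase: 2.1 × 0.43 = 0.903.
Second-phase multiplier: 0.7 ÷ 0.903 ≈ 0.775194.
That is a change of -22.48%.

-22.48%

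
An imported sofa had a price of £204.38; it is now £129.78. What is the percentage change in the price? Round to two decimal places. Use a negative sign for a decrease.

-36.50%

Change: £129.78 − £204.38 = -£74.60.
Relative to the original: -£74.60 ÷ £204.38 ≈ -36.50%.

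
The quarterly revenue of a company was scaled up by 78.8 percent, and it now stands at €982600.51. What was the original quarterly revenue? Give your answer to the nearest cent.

€549552.86

The overall multiplier applied was 1.788.
So the original quarterly revenue was €982600.51 ÷ 1.788 ≈ €549552.86.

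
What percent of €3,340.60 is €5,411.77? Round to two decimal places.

162.00%

€5,411.77 ÷ €3,340.60 ≈ 162.00%.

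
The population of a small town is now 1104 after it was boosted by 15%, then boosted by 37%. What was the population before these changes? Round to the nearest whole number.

The overall multiplier applied was 1.15 × 1.37 = 1.5755.
So the original population was 1104 ÷ 1.5755 ≈ 701.

701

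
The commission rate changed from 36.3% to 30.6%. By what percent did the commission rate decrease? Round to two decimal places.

The change is 30.6 − 36.3 = -5.7 percentage points.
Relative to the original 36.3%, that is -5.7 ÷ 36.3 ≈ -15.70%.
So the commission rate fell by 15.70%.

15.70%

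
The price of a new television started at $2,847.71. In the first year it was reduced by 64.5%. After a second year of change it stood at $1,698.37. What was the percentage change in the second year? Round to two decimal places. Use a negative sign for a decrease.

68.00%

After the first year: $2,847.71 × 0.355 = $1010.93705.
Second-year multiplier: $1,698.37 ÷ $1010.93705 ≈ 1.679996.
That is a change of 68.00%.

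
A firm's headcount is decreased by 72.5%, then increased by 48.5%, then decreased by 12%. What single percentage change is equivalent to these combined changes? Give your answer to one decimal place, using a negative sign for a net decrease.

The combined multiplier is 0.275 × 1.485 × 0.88 = 0.35937.
That corresponds to a decrease of 64.1%.

-64.1%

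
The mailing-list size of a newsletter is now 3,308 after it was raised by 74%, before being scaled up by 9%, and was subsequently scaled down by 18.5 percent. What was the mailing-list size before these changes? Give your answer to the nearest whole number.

2,140

Undoing the 18.5% decrease: 3,308 ÷ 0.815 ≈ 4058.895706.
Undoing the 9% increase: 4058.895706 ÷ 1.09 ≈ 3723.757528.
Undoing the 74% increase: 3723.757528 ÷ 1.74 ≈ 2,140.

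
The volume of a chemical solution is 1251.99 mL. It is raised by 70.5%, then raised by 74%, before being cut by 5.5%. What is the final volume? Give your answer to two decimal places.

3509.99 mL

Each change multiplies by a factor: 1.705 × 1.74 × 0.945 = 2.8035315.
1251.99 × 2.8035315 = 3509.993402685 ≈ 3509.99.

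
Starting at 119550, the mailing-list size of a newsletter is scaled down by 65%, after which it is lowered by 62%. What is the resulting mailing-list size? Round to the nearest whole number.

15900

Apply the 65% decrease: 119550 × 0.35 = 41842.5.
After the 62% decrease: 41842.5 × 0.38 = 15900.15 ≈ 15900.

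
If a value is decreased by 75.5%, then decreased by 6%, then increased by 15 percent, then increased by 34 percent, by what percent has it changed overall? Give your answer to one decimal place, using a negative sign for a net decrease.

-64.5%

The combined multiplier is 0.245 × 0.94 × 1.15 × 1.34 = 0.3548923.
That corresponds to a decrease of 64.5%.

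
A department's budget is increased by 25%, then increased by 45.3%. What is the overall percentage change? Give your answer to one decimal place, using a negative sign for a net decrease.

81.6%

The combined multiplier is 1.25 × 1.453 = 1.81625.
That corresponds to an increase of 81.6%.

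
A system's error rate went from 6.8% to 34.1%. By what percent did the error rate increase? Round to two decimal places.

401.47%

The change is 34.1 − 6.8 = 27.3 percentage points.
Relative to the original 6.8%, that is 27.3 ÷ 6.8 ≈ 401.47%.
So the error rate rose by 401.47%.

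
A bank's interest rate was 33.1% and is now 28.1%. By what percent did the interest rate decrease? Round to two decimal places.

The change is 28.1 − 33.1 = -5.0 percentage points.
Relative to the original 33.1%, that is -5.0 ÷ 33.1 ≈ -15.11%.
So the interest rate fell by 15.11%.

15.11%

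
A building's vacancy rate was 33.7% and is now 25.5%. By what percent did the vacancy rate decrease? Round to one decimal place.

24.3%

The change is 25.5 − 33.7 = -8.2 percentage points.
Relative to the original 33.7%, that is -8.2 ÷ 33.7 ≈ -24.3%.
So the vacancy rate fell by 24.3%.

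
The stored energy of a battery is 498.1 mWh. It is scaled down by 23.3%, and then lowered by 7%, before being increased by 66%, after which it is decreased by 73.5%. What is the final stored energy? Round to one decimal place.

156.3 mWh

Each change multiplies by a factor: 0.767 × 0.93 × 1.66 × 0.265 = 0.313785069.
498.1 × 0.313785069 = 156.2963428689 ≈ 156.3.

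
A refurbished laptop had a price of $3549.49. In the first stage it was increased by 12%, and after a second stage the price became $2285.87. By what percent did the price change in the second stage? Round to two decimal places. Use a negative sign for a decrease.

After the first stage: $3549.49 × 1.12 = $3975.4288.
Second-stage multiplier: $2285.87 ÷ $3975.4288 ≈ 0.575.
That is a change of -42.50%.

-42.50%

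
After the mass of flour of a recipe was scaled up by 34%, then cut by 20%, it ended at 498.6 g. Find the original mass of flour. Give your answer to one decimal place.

Undoing the 20% decrease: 498.6 ÷ 0.8 = 623.25.
Undoing the 34% increase: 623.25 ÷ 1.34 ≈ 465.1 g.

465.1 g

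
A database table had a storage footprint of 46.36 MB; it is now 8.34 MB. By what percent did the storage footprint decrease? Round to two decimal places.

82.01%

Change: 8.34 − 46.36 = -38.02.
Relative to the original: -38.02 ÷ 46.36 ≈ -82.01%.
So the storage footprint decreased by 82.01%.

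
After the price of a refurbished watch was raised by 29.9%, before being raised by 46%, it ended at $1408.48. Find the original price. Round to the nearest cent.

$742.66

The overall multiplier applied was 1.299 × 1.46 = 1.89654.
So the original price was $1408.48 ÷ 1.89654 ≈ $742.66.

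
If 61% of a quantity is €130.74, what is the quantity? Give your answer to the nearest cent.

€130.74 ÷ 0.61 ≈ €214.33.

€214.33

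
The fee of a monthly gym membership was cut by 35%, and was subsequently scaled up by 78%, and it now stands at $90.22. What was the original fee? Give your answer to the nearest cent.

$77.98

The overall multiplier applied was 0.65 × 1.78 = 1.157.
So the original fee was $90.22 ÷ 1.157 ≈ $77.98.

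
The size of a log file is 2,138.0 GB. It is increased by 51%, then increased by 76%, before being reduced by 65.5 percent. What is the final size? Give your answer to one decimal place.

1,960.3 GB

Apply the 51% increase: 2,138.0 × 1.51 = 3228.38.
76% increase: 3228.38 × 1.76 = 5681.9488.
After the 65.5% decrease: 5681.9488 × 0.345 = 1960.272336 ≈ 1,960.3.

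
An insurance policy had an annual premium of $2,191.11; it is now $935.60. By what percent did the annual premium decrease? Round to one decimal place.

57.3%

Change: $935.60 − $2,191.11 = -$1,255.51.
Relative to the original: -$1,255.51 ÷ $2,191.11 ≈ -57.3%.
So the annual premium decreased by 57.3%.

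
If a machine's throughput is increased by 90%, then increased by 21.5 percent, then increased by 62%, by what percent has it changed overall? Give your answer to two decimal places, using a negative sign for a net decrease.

A 90% increase multiplies by 1.9.
Then a 21.5% increase: 1.9 × 1.215 = 2.3085.
Then a 62% increase: 2.3085 × 1.62 = 3.73977.
Overall factor 3.73977, i.e. 273.98%.

273.98%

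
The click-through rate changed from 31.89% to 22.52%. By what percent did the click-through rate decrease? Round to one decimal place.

The change is 22.52 − 31.89 = -9.37 percentage points.
Relative to the original 31.89%, that is -9.37 ÷ 31.89 ≈ -29.4%.
So the click-through rate fell by 29.4%.

29.4%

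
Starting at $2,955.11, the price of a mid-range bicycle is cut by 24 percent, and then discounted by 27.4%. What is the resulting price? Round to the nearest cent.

24% decrease: $2,955.11 × 0.76 = $2245.8836.
Apply the 27.4% decrease: $2245.8836 × 0.726 = $1630.5114936 ≈ $1,630.51.

$1,630.51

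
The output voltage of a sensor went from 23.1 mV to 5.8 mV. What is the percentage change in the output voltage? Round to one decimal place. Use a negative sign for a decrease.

Change: 5.8 − 23.1 = -17.3.
Relative to the original: -17.3 ÷ 23.1 ≈ -74.9%.

-74.9%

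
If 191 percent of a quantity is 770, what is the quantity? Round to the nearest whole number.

770 ÷ 1.91 ≈ 403.

403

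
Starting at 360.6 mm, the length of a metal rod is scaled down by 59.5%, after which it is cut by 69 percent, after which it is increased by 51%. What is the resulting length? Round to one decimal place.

68.4 mm

Each change multiplies by a factor: 0.405 × 0.31 × 1.51 = 0.1895805.
360.6 × 0.1895805 = 68.3627283 ≈ 68.4.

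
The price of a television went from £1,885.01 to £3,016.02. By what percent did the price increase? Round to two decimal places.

Change: £3,016.02 − £1,885.01 = £1,131.01.
Relative to the original: £1,131.01 ÷ £1,885.01 ≈ 60.00%.
So the price increased by 60.00%.

60.00%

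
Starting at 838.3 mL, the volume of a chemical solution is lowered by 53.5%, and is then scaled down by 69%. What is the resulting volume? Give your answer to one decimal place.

120.8 mL

Each change multiplies by a factor: 0.465 × 0.31 = 0.14415.
838.3 × 0.14415 = 120.840945 ≈ 120.8.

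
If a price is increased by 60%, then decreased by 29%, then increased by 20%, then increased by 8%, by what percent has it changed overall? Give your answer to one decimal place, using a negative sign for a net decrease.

A 60% increase multiplies by 1.6.
Then a 29% decrease: 1.6 × 0.71 = 1.136.
Then a 20% increase: 1.136 × 1.2 = 1.3632.
Then an 8% increase: 1.3632 × 1.08 = 1.472256.
Overall factor 1.472256, i.e. 47.2%.

47.2%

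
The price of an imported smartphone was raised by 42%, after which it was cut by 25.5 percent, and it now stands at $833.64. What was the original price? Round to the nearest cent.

Undoing the 25.5% decrease: $833.64 ÷ 0.745 ≈ $1118.979866.
Undoing the 42% increase: $1118.979866 ÷ 1.42 ≈ $788.01.

$788.01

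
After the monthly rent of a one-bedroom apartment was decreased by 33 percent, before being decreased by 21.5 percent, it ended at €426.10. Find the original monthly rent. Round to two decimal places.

Undoing the 21.5% decrease: €426.10 ÷ 0.785 ≈ €542.802548.
Undoing the 33% decrease: €542.802548 ÷ 0.67 ≈ €810.15.

€810.15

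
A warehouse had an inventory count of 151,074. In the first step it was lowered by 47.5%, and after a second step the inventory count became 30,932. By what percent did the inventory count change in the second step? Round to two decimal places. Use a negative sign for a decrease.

-61.00%

After the first step: 151,074 × 0.525 = 79313.85.
Second-step multiplier: 30,932 ÷ 79313.85 ≈ 0.389995.
That is a change of -61.00%.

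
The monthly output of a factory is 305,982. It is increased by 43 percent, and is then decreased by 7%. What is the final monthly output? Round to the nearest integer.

406,925

Apply the 43% increase: 305,982 × 1.43 = 437554.26.
Apply the 7% decrease: 437554.26 × 0.93 = 406925.4618 ≈ 406,925.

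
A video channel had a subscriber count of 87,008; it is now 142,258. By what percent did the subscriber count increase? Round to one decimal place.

63.5%

Change: 142,258 − 87,008 = 55,250.
Relative to the original: 55,250 ÷ 87,008 ≈ 63.5%.
So the subscriber count increased by 63.5%.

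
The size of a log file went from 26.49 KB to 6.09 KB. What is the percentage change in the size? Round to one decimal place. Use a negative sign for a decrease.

-77.0%

Change: 6.09 − 26.49 = -20.40.
Relative to the original: -20.40 ÷ 26.49 ≈ -77.0%.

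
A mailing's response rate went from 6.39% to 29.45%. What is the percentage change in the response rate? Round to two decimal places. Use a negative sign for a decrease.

The change is 29.45 − 6.39 = 23.06 percentage points.
Relative to the original 6.39%, that is 23.06 ÷ 6.39 ≈ 360.88%.

360.88%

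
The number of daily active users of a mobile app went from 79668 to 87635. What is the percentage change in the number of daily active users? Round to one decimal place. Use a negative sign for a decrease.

10.0%

Change: 87635 − 79668 = 7967.
Relative to the original: 7967 ÷ 79668 ≈ 10.0%.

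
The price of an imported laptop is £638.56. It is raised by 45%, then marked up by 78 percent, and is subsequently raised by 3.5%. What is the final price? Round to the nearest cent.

£1705.81

After the 45% increase: £638.56 × 1.45 = £925.912.
Apply the 78% increase: £925.912 × 1.78 = £1648.12336.
Apply the 3.5% increase: £1648.12336 × 1.035 = £1705.8076776 ≈ £1705.81.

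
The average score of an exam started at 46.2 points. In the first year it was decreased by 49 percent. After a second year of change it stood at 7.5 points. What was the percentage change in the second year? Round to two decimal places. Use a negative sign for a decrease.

After the first year: 46.2 × 0.51 = 23.562.
Second-year multiplier: 7.5 ÷ 23.562 ≈ 0.318309.
That is a change of -68.17%.

-68.17%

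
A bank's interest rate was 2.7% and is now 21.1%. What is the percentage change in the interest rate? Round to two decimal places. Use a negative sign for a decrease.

681.48%

The change is 21.1 − 2.7 = 18.4 percentage points.
Relative to the original 2.7%, that is 18.4 ÷ 2.7 ≈ 681.48%.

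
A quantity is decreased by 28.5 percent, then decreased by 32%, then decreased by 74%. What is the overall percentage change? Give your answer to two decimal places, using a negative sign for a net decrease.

-87.36%

The combined multiplier is 0.715 × 0.68 × 0.26 = 0.126412.
That corresponds to a decrease of 87.36%.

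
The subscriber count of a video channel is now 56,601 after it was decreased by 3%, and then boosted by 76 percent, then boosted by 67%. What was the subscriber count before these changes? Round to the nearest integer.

The overall multiplier applied was 0.97 × 1.76 × 1.67 = 2.851024.
So the original subscriber count was 56,601 ÷ 2.851024 ≈ 19,853.

19,853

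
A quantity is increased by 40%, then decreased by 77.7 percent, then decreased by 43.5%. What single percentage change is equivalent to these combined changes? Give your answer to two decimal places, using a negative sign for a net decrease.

-82.36%

The combined multiplier is 1.4 × 0.223 × 0.565 = 0.176393.
That corresponds to a decrease of 82.36%.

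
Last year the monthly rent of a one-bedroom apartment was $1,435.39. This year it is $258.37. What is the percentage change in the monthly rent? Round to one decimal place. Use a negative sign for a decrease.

-82.0%

Change: $258.37 − $1,435.39 = -$1,177.02.
Relative to the original: -$1,177.02 ÷ $1,435.39 ≈ -82.0%.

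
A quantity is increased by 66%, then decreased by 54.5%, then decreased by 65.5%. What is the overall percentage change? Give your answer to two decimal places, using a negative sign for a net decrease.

-73.94%

A 66% increase multiplies by 1.66.
Then a 54.5% decrease: 1.66 × 0.455 = 0.7553.
Then a 65.5% decrease: 0.7553 × 0.345 = 0.2605785.
Overall factor 0.2605785, i.e. -73.94%.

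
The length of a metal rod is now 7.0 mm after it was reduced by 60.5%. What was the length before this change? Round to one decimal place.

The overall multiplier applied was 0.395.
So the original length was 7.0 ÷ 0.395 ≈ 17.7 mm.

17.7 mm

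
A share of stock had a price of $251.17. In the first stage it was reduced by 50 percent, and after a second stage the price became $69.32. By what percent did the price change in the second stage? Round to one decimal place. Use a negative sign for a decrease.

-44.8%

After the first stage: $251.17 × 0.5 = $125.585.
Second-stage multiplier: $69.32 ÷ $125.585 ≈ 0.55198.
That is a change of -44.8%.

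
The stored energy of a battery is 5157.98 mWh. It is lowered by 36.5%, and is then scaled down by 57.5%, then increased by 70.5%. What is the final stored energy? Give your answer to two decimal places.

2373.38 mWh

Each change multiplies by a factor: 0.635 × 0.425 × 1.705 = 0.460136875.
5157.98 × 0.460136875 = 2373.3767985125 ≈ 2373.38.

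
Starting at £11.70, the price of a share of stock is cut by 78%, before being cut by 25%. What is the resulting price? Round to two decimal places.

Each change multiplies by a factor: 0.22 × 0.75 = 0.165.
£11.70 × 0.165 = £1.9305 ≈ £1.93.

£1.93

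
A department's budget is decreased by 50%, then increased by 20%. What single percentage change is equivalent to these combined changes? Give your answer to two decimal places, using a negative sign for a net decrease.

A 50% decrease multiplies by 0.5.
Then a 20% increase: 0.5 × 1.2 = 0.6.
Overall factor 0.6, i.e. -40.00%.

-40.00%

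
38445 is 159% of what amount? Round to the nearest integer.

24179

38445 ÷ 1.59 ≈ 24179.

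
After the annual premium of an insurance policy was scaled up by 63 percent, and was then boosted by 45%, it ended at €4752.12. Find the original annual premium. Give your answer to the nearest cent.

Undoing the 45% increase: €4752.12 ÷ 1.45 ≈ €3277.324138.
Undoing the 63% increase: €3277.324138 ÷ 1.63 ≈ €2010.63.

€2010.63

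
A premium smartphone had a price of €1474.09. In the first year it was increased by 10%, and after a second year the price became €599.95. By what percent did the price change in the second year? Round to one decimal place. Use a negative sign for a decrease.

-63.0%

After the first year: €1474.09 × 1.1 = €1621.499.
Second-year multiplier: €599.95 ÷ €1621.499 ≈ 0.37.
That is a change of -63.0%.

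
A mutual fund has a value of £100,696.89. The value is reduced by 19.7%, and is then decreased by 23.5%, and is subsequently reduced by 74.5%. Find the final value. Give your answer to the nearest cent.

£15,773.69

After the 19.7% decrease: £100,696.89 × 0.803 = £80859.60267.
Apply the 23.5% decrease: £80859.60267 × 0.765 = £61857.59604255.
After the 74.5% decrease: £61857.59604255 × 0.255 = £15773.68699085025 ≈ £15,773.69.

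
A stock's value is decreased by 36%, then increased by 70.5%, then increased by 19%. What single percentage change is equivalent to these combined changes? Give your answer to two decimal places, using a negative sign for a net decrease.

29.85%

The combined multiplier is 0.64 × 1.705 × 1.19 = 1.298528.
That corresponds to an increase of 29.85%.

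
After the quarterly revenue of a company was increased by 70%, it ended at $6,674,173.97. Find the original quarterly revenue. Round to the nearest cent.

$3,925,984.69

The overall multiplier applied was 1.7.
So the original quarterly revenue was $6,674,173.97 ÷ 1.7 ≈ $3,925,984.69.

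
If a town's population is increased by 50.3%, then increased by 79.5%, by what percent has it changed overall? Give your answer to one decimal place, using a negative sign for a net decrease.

169.8%

A 50.3% increase multiplies by 1.503.
Then a 79.5% increase: 1.503 × 1.795 = 2.697885.
Overall factor 2.697885, i.e. 169.8%.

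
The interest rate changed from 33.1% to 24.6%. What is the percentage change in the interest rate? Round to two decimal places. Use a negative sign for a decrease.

The change is 24.6 − 33.1 = -8.5 percentage points.
Relative to the original 33.1%, that is -8.5 ÷ 33.1 ≈ -25.68%.

-25.68%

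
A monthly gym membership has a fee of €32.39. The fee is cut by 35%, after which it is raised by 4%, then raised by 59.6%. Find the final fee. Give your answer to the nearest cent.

€34.95

Each change multiplies by a factor: 0.65 × 1.04 × 1.596 = 1.078896.
€32.39 × 1.078896 = €34.94544144 ≈ €34.95.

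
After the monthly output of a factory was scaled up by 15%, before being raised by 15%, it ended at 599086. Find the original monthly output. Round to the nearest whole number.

452995

The overall multiplier applied was 1.15 × 1.15 = 1.3225.
So the original monthly output was 599086 ÷ 1.3225 ≈ 452995.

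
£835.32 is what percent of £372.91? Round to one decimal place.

£835.32 ÷ £372.91 ≈ 224.0%.

224.0%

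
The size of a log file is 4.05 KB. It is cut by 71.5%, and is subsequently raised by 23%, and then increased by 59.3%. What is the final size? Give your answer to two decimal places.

Apply the 71.5% decrease: 4.05 × 0.285 = 1.15425.
23% increase: 1.15425 × 1.23 = 1.4197275.
59.3% increase: 1.4197275 × 1.593 = 2.2616259075 ≈ 2.26.

2.26 KB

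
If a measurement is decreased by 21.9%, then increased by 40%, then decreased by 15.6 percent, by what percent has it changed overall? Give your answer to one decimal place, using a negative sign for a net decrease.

The combined multiplier is 0.781 × 1.4 × 0.844 = 0.9228296.
That corresponds to a decrease of 7.7%.

-7.7%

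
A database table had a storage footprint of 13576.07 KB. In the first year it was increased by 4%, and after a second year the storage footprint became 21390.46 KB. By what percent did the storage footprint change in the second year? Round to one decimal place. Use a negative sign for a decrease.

51.5%

After the first year: 13576.07 × 1.04 = 14119.1128.
Second-year multiplier: 21390.46 ÷ 14119.1128 ≈ 1.515.
That is a change of 51.5%.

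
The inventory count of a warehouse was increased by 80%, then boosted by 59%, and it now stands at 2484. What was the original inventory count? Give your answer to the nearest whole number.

The overall multiplier applied was 1.8 × 1.59 = 2.862.
So the original inventory count was 2484 ÷ 2.862 ≈ 868.

868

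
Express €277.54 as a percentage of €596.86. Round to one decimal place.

46.5%

€277.54 ÷ €596.86 ≈ 46.5%.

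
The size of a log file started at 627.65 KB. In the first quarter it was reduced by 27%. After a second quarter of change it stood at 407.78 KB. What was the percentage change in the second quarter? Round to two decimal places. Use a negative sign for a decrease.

After the first quarter: 627.65 × 0.73 = 458.1845.
Second-quarter multiplier: 407.78 ÷ 458.1845 ≈ 0.889991.
That is a change of -11.00%.

-11.00%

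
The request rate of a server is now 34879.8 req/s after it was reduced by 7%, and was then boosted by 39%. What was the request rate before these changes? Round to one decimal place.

Undoing the 39% increase: 34879.8 ÷ 1.39 ≈ 25093.381295.
Undoing the 7% decrease: 25093.381295 ÷ 0.93 ≈ 26982.1 req/s.

26982.1 req/s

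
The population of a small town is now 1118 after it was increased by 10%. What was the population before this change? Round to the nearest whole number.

The overall multiplier applied was 1.1.
So the original population was 1118 ÷ 1.1 ≈ 1016.

1016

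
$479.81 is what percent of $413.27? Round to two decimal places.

116.10%

$479.81 ÷ $413.27 ≈ 116.10%.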